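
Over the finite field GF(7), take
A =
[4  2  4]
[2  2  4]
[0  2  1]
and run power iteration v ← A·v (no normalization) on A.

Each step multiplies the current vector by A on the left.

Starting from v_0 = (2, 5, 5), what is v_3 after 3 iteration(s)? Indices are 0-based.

v_3 = (5, 5, 1)

v_0 = (2, 5, 5).
v_1 = A·v_0 = (3, 6, 1).
v_2 = A·v_1 = (0, 1, 6).
v_3 = A·v_2 = (5, 5, 1).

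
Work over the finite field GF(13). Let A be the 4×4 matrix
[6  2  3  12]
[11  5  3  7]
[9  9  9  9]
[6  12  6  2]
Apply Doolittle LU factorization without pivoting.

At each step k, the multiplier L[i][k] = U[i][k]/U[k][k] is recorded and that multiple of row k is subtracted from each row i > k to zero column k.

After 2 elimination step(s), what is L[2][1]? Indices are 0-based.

[col 0] pivot 6
  R1 -= 4*R0 → (0, 10, 4, 11)  (L[1][0] := 4)
  R2 -= 8*R0 → (0, 6, 11, 4)  (L[2][0] := 8)
  R3 -= 1*R0 → (0, 10, 3, 3)  (L[3][0] := 1)
[col 1] pivot 10
  R2 -= 11*R1 → (0, 0, 6, 0)  (L[2][1] := 11)
  R3 -= 1*R1 → (0, 0, 12, 5)  (L[3][1] := 1)

L[2][1] = 11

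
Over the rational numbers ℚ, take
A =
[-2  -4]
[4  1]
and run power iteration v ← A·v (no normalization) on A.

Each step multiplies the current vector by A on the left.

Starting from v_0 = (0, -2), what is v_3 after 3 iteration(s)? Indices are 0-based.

v_3 = (-104, -2)

v_0 = (0, -2).
v_1 = A·v_0 = (8, -2).
v_2 = A·v_1 = (-8, 30).
v_3 = A·v_2 = (-104, -2).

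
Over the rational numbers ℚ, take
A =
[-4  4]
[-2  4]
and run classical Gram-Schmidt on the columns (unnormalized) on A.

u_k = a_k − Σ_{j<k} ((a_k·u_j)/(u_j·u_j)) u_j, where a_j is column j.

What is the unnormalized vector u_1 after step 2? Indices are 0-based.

u_1 = (-4/5, 8/5)

Step 1: u_0 = a_0 = (-4, -2).
Step 2: u_1 = a_1 − (-6/5)·u_0 = (-4/5, 8/5).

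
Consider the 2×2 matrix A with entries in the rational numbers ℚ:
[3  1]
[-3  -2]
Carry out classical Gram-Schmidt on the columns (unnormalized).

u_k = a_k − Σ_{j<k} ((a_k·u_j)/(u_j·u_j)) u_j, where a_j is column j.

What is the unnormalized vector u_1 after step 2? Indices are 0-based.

Step 1: u_0 = a_0 = (3, -3).
Step 2: u_1 = a_1 − (1/2)·u_0 = (-1/2, -1/2).

u_1 = (-1/2, -1/2)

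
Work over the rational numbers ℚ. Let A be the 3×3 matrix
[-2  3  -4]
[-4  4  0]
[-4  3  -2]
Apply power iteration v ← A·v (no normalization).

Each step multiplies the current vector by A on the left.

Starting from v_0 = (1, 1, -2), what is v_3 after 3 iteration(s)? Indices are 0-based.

v_0 = (1, 1, -2).
v_1 = A·v_0 = (9, 0, 3).
v_2 = A·v_1 = (-30, -36, -42).
v_3 = A·v_2 = (120, -24, 96).

v_3 = (120, -24, 96)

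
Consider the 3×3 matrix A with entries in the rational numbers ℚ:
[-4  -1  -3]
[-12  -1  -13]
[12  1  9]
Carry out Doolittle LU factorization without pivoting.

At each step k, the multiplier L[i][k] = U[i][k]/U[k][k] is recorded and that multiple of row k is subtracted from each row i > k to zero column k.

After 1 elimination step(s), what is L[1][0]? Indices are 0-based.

Step 1: pivot at (0,0) is -4.
  row1 ← row1 − (3)·row0  ⇒  L[1][0]=3, U row1=(0, 2, -4)
  row2 ← row2 − (-3)·row0  ⇒  L[2][0]=-3, U row2=(0, -2, 0)

L[1][0] = 3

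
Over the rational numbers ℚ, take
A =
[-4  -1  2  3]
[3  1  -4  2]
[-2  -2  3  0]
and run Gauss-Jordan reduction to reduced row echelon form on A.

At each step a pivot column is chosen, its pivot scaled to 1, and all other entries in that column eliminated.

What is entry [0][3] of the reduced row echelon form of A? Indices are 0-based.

M[0][3] = -17/13

[1] R0 /= -4  ⇒  (1, 1/4, -1/2, -3/4)
     R1 -= 3·R0  ⇒  (0, 1/4, -5/2, 17/4)
     R2 -= -2·R0  ⇒  (0, -3/2, 2, -3/2)
[2] R1 /= 1/4  ⇒  (0, 1, -10, 17)
     R0 -= 1/4·R1  ⇒  (1, 0, 2, -5)
     R2 -= -3/2·R1  ⇒  (0, 0, -13, 24)
[3] R2 /= -13  ⇒  (0, 0, 1, -24/13)
     R0 -= 2·R2  ⇒  (1, 0, 0, -17/13)
     R1 -= -10·R2  ⇒  (0, 1, 0, -19/13)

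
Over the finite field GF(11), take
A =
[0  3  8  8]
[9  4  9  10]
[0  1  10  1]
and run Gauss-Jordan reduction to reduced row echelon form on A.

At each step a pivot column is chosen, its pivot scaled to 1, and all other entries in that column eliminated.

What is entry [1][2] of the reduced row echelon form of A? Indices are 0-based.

M[1][2] = 10

[1] R0 <-> R1
[1] R0 /= 9  ⇒  (1, 9, 1, 6)
[2] R1 /= 3  ⇒  (0, 1, 10, 10)
     R0 -= 9·R1  ⇒  (1, 0, 10, 4)
     R2 -= 1·R1  ⇒  (0, 0, 0, 2)
column 2 empty below row 2
[3] R2 /= 2  ⇒  (0, 0, 0, 1)
     R0 -= 4·R2  ⇒  (1, 0, 10, 0)
     R1 -= 10·R2  ⇒  (0, 1, 10, 0)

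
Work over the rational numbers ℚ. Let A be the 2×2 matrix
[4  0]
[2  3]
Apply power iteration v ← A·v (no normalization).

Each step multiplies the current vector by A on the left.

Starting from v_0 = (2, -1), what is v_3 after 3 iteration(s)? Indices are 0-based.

v_0 = (2, -1).
v_1 = A·v_0 = (8, 1).
v_2 = A·v_1 = (32, 19).
v_3 = A·v_2 = (128, 121).

v_3 = (128, 121)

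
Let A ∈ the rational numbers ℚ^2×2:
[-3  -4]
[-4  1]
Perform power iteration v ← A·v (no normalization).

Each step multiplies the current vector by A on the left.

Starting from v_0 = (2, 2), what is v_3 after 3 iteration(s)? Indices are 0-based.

v_3 = (-398, -214)

v_0 = (2, 2).
v_1 = A·v_0 = (-14, -6).
v_2 = A·v_1 = (66, 50).
v_3 = A·v_2 = (-398, -214).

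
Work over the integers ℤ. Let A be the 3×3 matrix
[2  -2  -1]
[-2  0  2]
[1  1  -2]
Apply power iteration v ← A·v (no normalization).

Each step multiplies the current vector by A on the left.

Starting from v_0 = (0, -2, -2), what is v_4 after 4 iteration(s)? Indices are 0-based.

v_0 = (0, -2, -2).
v_1 = A·v_0 = (6, -4, 2).
v_2 = A·v_1 = (18, -8, -2).
v_3 = A·v_2 = (54, -40, 14).
v_4 = A·v_3 = (174, -80, -14).

v_4 = (174, -80, -14)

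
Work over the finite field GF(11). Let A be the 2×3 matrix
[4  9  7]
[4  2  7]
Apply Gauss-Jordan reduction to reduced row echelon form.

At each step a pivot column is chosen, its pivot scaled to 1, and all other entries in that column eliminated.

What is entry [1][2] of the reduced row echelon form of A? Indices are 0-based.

pivot(0,0)=4: scale R0 → (1, 5, 10)
  clear (1,0): R1 −= (4)R0 → (0, 4, 0)
pivot(1,1)=4: scale R1 → (0, 1, 0)
  clear (0,1): R0 −= (5)R1 → (1, 0, 10)

M[1][2] = 0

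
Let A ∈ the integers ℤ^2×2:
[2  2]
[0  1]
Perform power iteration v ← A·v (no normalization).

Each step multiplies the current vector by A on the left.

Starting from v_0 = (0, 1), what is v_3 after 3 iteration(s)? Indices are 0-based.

v_3 = (14, 1)

v_0 = (0, 1).
v_1 = A·v_0 = (2, 1).
v_2 = A·v_1 = (6, 1).
v_3 = A·v_2 = (14, 1).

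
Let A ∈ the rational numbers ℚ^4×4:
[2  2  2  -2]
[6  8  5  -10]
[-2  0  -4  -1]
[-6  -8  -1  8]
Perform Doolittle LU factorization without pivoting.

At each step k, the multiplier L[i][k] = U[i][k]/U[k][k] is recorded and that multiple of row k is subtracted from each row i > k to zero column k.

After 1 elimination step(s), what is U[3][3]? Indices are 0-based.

k=0: U[0][0]=2
  eliminate (1,0): mult=3, new row 1: (0, 2, -1, -4); set L[1][0]=3
  eliminate (2,0): mult=-1, new row 2: (0, 2, -2, -3); set L[2][0]=-1
  eliminate (3,0): mult=-3, new row 3: (0, -2, 5, 2); set L[3][0]=-3

U[3][3] = 2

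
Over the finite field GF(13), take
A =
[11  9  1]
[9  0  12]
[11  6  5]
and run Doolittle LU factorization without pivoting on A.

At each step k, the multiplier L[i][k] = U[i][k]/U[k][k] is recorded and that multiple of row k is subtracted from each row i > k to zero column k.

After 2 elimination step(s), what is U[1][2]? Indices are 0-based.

U[1][2] = 10

[col 0] pivot 11
  R1 -= 2*R0 → (0, 8, 10)  (L[1][0] := 2)
  R2 -= 1*R0 → (0, 10, 4)  (L[2][0] := 1)
[col 1] pivot 8
  R2 -= 11*R1 → (0, 0, 11)  (L[2][1] := 11)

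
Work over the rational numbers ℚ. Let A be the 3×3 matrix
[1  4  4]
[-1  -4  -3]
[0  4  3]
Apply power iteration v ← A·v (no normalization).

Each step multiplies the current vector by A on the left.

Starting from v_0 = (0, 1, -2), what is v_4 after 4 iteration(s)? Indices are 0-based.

v_0 = (0, 1, -2).
v_1 = A·v_0 = (-4, 2, -2).
v_2 = A·v_1 = (-4, 2, 2).
v_3 = A·v_2 = (12, -10, 14).
v_4 = A·v_3 = (28, -14, 2).

v_4 = (28, -14, 2)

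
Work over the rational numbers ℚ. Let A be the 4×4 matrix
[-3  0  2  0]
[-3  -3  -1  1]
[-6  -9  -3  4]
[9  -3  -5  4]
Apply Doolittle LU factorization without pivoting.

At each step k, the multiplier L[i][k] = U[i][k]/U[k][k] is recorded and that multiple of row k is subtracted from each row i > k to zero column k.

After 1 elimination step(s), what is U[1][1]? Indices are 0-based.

[col 0] pivot -3
  R1 -= 1*R0 → (0, -3, -3, 1)  (L[1][0] := 1)
  R2 -= 2*R0 → (0, -9, -7, 4)  (L[2][0] := 2)
  R3 -= -3*R0 → (0, -3, 1, 4)  (L[3][0] := -3)

U[1][1] = -3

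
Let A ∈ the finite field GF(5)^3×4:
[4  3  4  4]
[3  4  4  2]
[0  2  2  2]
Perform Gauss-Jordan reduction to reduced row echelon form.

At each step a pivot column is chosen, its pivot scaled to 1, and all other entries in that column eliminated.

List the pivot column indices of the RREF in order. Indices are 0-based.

step 1: normalize row 0 (÷4) = (1, 2, 1, 1)
  row 1: subtract 3×row0 = (0, 3, 1, 4)
step 2: normalize row 1 (÷3) = (0, 1, 2, 3)
  row 0: subtract 2×row1 = (1, 0, 2, 0)
  row 2: subtract 2×row1 = (0, 0, 3, 1)
step 3: normalize row 2 (÷3) = (0, 0, 1, 2)
  row 0: subtract 2×row2 = (1, 0, 0, 1)
  row 1: subtract 2×row2 = (0, 1, 0, 4)

pivot columns: 0, 1, 2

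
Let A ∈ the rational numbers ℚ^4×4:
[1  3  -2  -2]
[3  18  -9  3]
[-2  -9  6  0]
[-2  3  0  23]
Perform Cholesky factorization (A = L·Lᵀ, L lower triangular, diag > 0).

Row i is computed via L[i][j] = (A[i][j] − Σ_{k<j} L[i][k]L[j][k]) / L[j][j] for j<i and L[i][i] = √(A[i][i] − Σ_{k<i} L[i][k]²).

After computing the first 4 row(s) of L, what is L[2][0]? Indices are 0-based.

Step 1: L[0][0] = √(1) = 1.
  L[1][0] = (3) / L[0][0] = 3.
Step 2: L[1][1] = √(9) = 3.
  L[2][0] = (-2) / L[0][0] = -2.
  L[2][1] = (-3) / L[1][1] = -1.
Step 3: L[2][2] = √(1) = 1.
  L[3][0] = (-2) / L[0][0] = -2.
  L[3][1] = (9) / L[1][1] = 3.
  L[3][2] = (-1) / L[2][2] = -1.
Step 4: L[3][3] = √(9) = 3.

L[2][0] = -2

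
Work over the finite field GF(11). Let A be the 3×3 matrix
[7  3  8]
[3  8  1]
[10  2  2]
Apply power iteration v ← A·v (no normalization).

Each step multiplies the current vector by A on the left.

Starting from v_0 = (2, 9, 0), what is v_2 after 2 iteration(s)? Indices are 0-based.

v_2 = (0, 4, 4)

v_0 = (2, 9, 0).
v_1 = A·v_0 = (8, 1, 5).
v_2 = A·v_1 = (0, 4, 4).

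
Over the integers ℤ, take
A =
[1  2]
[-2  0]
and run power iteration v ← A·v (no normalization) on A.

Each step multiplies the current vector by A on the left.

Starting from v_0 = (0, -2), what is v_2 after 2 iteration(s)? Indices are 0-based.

v_0 = (0, -2).
v_1 = A·v_0 = (-4, 0).
v_2 = A·v_1 = (-4, 8).

v_2 = (-4, 8)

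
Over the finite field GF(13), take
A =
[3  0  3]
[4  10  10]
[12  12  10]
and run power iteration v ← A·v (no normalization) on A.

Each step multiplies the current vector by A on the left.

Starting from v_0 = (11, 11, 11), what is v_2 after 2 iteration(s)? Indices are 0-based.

v_0 = (11, 11, 11).
v_1 = A·v_0 = (1, 4, 10).
v_2 = A·v_1 = (7, 1, 4).

v_2 = (7, 1, 4)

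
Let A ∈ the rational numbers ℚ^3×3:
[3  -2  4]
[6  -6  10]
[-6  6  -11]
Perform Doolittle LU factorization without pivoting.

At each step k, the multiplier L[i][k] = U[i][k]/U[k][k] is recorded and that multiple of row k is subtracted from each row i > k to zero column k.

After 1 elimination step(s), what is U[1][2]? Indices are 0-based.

U[1][2] = 2

k=0: U[0][0]=3
  eliminate (1,0): mult=2, new row 1: (0, -2, 2); set L[1][0]=2
  eliminate (2,0): mult=-2, new row 2: (0, 2, -3); set L[2][0]=-2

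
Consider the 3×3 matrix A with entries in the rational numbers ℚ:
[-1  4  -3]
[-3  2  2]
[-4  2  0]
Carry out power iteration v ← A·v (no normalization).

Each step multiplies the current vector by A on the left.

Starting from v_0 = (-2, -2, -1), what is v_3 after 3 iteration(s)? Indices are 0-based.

v_3 = (41, 85, 70)

v_0 = (-2, -2, -1).
v_1 = A·v_0 = (-3, 0, 4).
v_2 = A·v_1 = (-9, 17, 12).
v_3 = A·v_2 = (41, 85, 70).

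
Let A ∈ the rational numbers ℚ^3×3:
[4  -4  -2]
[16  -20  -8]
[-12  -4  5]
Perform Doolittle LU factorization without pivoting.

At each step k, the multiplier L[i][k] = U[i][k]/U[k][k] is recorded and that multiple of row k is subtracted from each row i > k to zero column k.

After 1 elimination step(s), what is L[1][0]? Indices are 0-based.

Step 1: pivot at (0,0) is 4.
  row1 ← row1 − (4)·row0  ⇒  L[1][0]=4, U row1=(0, -4, 0)
  row2 ← row2 − (-3)·row0  ⇒  L[2][0]=-3, U row2=(0, -16, -1)

L[1][0] = 4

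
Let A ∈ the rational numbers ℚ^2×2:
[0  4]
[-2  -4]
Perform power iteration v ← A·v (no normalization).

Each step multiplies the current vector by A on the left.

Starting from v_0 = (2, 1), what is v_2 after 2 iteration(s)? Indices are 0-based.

v_2 = (-32, 24)

v_0 = (2, 1).
v_1 = A·v_0 = (4, -8).
v_2 = A·v_1 = (-32, 24).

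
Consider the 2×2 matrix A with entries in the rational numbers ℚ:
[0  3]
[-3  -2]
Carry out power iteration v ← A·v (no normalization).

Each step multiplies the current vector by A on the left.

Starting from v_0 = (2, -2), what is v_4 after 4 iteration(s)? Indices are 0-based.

v_0 = (2, -2).
v_1 = A·v_0 = (-6, -2).
v_2 = A·v_1 = (-6, 22).
v_3 = A·v_2 = (66, -26).
v_4 = A·v_3 = (-78, -146).

v_4 = (-78, -146)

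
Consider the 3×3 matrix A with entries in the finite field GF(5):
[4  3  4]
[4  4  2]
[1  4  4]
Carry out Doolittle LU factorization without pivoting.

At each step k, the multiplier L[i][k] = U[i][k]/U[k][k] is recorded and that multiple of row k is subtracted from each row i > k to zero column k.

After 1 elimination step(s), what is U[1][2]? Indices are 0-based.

Step 1: pivot at (0,0) is 4.
  row1 ← row1 − (1)·row0  ⇒  L[1][0]=1, U row1=(0, 1, 3)
  row2 ← row2 − (4)·row0  ⇒  L[2][0]=4, U row2=(0, 2, 3)

U[1][2] = 3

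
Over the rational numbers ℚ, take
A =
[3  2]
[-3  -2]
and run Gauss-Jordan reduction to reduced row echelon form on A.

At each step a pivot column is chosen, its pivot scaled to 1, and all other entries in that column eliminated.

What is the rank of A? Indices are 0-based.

pivot(0,0)=3: scale R0 → (1, 2/3)
  clear (1,0): R1 −= (-3)R0 → (0, 0)
col 1: no nonzero at/below row 1; advance.

rank = 1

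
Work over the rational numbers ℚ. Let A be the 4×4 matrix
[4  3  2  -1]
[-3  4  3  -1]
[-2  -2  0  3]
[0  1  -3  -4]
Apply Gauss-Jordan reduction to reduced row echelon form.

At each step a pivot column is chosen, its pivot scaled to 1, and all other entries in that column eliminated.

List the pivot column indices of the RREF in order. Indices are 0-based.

pivot columns: 0, 1, 2, 3

pivot(0,0)=4: scale R0 → (1, 3/4, 1/2, -1/4)
  clear (1,0): R1 −= (-3)R0 → (0, 25/4, 9/2, -7/4)
  clear (2,0): R2 −= (-2)R0 → (0, -1/2, 1, 5/2)
pivot(1,1)=25/4: scale R1 → (0, 1, 18/25, -7/25)
  clear (0,1): R0 −= (3/4)R1 → (1, 0, -1/25, -1/25)
  clear (2,1): R2 −= (-1/2)R1 → (0, 0, 34/25, 59/25)
  clear (3,1): R3 −= (1)R1 → (0, 0, -93/25, -93/25)
pivot(2,2)=34/25: scale R2 → (0, 0, 1, 59/34)
  clear (0,2): R0 −= (-1/25)R2 → (1, 0, 0, 1/34)
  clear (1,2): R1 −= (18/25)R2 → (0, 1, 0, -26/17)
  clear (3,2): R3 −= (-93/25)R2 → (0, 0, 0, 93/34)
pivot(3,3)=93/34: scale R3 → (0, 0, 0, 1)
  clear (0,3): R0 −= (1/34)R3 → (1, 0, 0, 0)
  clear (1,3): R1 −= (-26/17)R3 → (0, 1, 0, 0)
  clear (2,3): R2 −= (59/34)R3 → (0, 0, 1, 0)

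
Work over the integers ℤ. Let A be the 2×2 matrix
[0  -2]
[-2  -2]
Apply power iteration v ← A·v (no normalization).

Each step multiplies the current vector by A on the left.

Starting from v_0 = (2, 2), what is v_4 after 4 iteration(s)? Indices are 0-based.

v_4 = (160, 256)

v_0 = (2, 2).
v_1 = A·v_0 = (-4, -8).
v_2 = A·v_1 = (16, 24).
v_3 = A·v_2 = (-48, -80).
v_4 = A·v_3 = (160, 256).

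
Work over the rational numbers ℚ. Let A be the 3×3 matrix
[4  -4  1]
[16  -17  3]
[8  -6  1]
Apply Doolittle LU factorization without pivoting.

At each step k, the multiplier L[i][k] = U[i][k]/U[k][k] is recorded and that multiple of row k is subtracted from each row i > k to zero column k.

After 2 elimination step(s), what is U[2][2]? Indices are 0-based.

U[2][2] = -3

[col 0] pivot 4
  R1 -= 4*R0 → (0, -1, -1)  (L[1][0] := 4)
  R2 -= 2*R0 → (0, 2, -1)  (L[2][0] := 2)
[col 1] pivot -1
  R2 -= -2*R1 → (0, 0, -3)  (L[2][1] := -2)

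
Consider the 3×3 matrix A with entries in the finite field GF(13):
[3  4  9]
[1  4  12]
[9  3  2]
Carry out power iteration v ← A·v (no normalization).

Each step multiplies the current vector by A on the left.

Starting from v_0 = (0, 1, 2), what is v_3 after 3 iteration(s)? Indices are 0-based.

v_0 = (0, 1, 2).
v_1 = A·v_0 = (9, 2, 7).
v_2 = A·v_1 = (7, 10, 10).
v_3 = A·v_2 = (8, 11, 9).

v_3 = (8, 11, 9)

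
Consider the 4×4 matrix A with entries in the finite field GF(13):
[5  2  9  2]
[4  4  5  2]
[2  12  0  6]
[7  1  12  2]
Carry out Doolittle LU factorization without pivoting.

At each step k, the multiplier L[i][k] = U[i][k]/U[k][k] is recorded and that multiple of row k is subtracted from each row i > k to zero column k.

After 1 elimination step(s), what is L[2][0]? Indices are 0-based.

Step 1: pivot at (0,0) is 5.
  row1 ← row1 − (6)·row0  ⇒  L[1][0]=6, U row1=(0, 5, 3, 3)
  row2 ← row2 − (3)·row0  ⇒  L[2][0]=3, U row2=(0, 6, 12, 0)
  row3 ← row3 − (4)·row0  ⇒  L[3][0]=4, U row3=(0, 6, 2, 7)

L[2][0] = 3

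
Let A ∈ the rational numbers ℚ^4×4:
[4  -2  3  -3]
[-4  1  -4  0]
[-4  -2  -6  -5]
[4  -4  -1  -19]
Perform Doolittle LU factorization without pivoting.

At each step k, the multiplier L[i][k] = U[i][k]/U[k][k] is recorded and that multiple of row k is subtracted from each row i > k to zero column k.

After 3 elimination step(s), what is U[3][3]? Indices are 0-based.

k=0: U[0][0]=4
  eliminate (1,0): mult=-1, new row 1: (0, -1, -1, -3); set L[1][0]=-1
  eliminate (2,0): mult=-1, new row 2: (0, -4, -3, -8); set L[2][0]=-1
  eliminate (3,0): mult=1, new row 3: (0, -2, -4, -16); set L[3][0]=1
k=1: U[1][1]=-1
  eliminate (2,1): mult=4, new row 2: (0, 0, 1, 4); set L[2][1]=4
  eliminate (3,1): mult=2, new row 3: (0, 0, -2, -10); set L[3][1]=2
k=2: U[2][2]=1
  eliminate (3,2): mult=-2, new row 3: (0, 0, 0, -2); set L[3][2]=-2

U[3][3] = -2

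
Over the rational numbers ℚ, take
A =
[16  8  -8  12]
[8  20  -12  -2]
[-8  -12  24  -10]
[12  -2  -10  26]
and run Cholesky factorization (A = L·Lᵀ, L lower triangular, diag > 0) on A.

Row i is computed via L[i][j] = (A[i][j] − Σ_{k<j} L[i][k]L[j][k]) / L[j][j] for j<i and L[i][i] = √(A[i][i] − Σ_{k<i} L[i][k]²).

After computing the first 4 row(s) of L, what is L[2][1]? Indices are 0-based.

L[2][1] = -2

Step 1: L[0][0] = √(16) = 4.
  L[1][0] = (8) / L[0][0] = 2.
Step 2: L[1][1] = √(16) = 4.
  L[2][0] = (-8) / L[0][0] = -2.
  L[2][1] = (-8) / L[1][1] = -2.
Step 3: L[2][2] = √(16) = 4.
  L[3][0] = (12) / L[0][0] = 3.
  L[3][1] = (-8) / L[1][1] = -2.
  L[3][2] = (-8) / L[2][2] = -2.
Step 4: L[3][3] = √(9) = 3.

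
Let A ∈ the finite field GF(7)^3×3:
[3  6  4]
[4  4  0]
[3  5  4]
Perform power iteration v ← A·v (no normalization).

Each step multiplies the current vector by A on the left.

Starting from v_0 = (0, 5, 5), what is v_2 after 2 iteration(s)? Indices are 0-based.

v_0 = (0, 5, 5).
v_1 = A·v_0 = (1, 6, 3).
v_2 = A·v_1 = (2, 0, 3).

v_2 = (2, 0, 3)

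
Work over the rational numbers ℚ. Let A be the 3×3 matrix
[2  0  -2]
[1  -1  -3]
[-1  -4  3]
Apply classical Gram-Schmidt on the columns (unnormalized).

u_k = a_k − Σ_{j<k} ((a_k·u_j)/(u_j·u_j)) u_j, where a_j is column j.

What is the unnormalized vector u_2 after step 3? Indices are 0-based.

u_2 = (100/93, -160/93, 40/93)

Step 1: u_0 = a_0 = (2, 1, -1).
Step 2: u_1 = a_1 − (1/2)·u_0 = (-1, -3/2, -7/2).
Step 3: u_2 = a_2 − (-5/3)·u_0 − (-8/31)·u_1 = (100/93, -160/93, 40/93).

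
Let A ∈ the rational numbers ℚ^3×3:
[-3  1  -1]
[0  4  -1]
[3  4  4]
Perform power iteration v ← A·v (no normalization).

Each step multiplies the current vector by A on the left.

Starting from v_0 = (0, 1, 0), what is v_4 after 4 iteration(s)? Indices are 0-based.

v_0 = (0, 1, 0).
v_1 = A·v_0 = (1, 4, 4).
v_2 = A·v_1 = (-3, 12, 35).
v_3 = A·v_2 = (-14, 13, 179).
v_4 = A·v_3 = (-124, -127, 726).

v_4 = (-124, -127, 726)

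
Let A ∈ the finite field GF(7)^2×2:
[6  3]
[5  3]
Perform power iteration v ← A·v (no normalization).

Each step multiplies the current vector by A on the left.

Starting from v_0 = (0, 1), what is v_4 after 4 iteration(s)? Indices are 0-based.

v_4 = (2, 6)

v_0 = (0, 1).
v_1 = A·v_0 = (3, 3).
v_2 = A·v_1 = (6, 3).
v_3 = A·v_2 = (3, 4).
v_4 = A·v_3 = (2, 6).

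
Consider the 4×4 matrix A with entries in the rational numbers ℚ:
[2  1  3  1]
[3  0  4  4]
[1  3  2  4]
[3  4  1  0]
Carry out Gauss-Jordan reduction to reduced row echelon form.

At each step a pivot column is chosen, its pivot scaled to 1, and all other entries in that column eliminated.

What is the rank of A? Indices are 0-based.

[1] R0 /= 2  ⇒  (1, 1/2, 3/2, 1/2)
     R1 -= 3·R0  ⇒  (0, -3/2, -1/2, 5/2)
     R2 -= 1·R0  ⇒  (0, 5/2, 1/2, 7/2)
     R3 -= 3·R0  ⇒  (0, 5/2, -7/2, -3/2)
[2] R1 /= -3/2  ⇒  (0, 1, 1/3, -5/3)
     R0 -= 1/2·R1  ⇒  (1, 0, 4/3, 4/3)
     R2 -= 5/2·R1  ⇒  (0, 0, -1/3, 23/3)
     R3 -= 5/2·R1  ⇒  (0, 0, -13/3, 8/3)
[3] R2 /= -1/3  ⇒  (0, 0, 1, -23)
     R0 -= 4/3·R2  ⇒  (1, 0, 0, 32)
     R1 -= 1/3·R2  ⇒  (0, 1, 0, 6)
     R3 -= -13/3·R2  ⇒  (0, 0, 0, -97)
[4] R3 /= -97  ⇒  (0, 0, 0, 1)
     R0 -= 32·R3  ⇒  (1, 0, 0, 0)
     R1 -= 6·R3  ⇒  (0, 1, 0, 0)
     R2 -= -23·R3  ⇒  (0, 0, 1, 0)

rank = 4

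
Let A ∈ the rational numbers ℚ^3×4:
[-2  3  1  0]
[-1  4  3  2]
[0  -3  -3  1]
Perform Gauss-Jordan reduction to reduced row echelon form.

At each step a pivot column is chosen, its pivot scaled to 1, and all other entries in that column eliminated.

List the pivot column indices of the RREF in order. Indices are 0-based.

pivot columns: 0, 1, 3

step 1: normalize row 0 (÷-2) = (1, -3/2, -1/2, 0)
  row 1: subtract -1×row0 = (0, 5/2, 5/2, 2)
step 2: normalize row 1 (÷5/2) = (0, 1, 1, 4/5)
  row 0: subtract -3/2×row1 = (1, 0, 1, 6/5)
  row 2: subtract -3×row1 = (0, 0, 0, 17/5)
skip col 2 (zero from row 2)
step 3: normalize row 2 (÷17/5) = (0, 0, 0, 1)
  row 0: subtract 6/5×row2 = (1, 0, 1, 0)
  row 1: subtract 4/5×row2 = (0, 1, 1, 0)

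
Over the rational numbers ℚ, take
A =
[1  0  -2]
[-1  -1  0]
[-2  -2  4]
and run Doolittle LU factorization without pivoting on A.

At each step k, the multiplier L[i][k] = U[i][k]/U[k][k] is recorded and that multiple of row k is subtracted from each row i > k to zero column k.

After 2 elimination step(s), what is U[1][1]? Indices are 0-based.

U[1][1] = -1

k=0: U[0][0]=1
  eliminate (1,0): mult=-1, new row 1: (0, -1, -2); set L[1][0]=-1
  eliminate (2,0): mult=-2, new row 2: (0, -2, 0); set L[2][0]=-2
k=1: U[1][1]=-1
  eliminate (2,1): mult=2, new row 2: (0, 0, 4); set L[2][1]=2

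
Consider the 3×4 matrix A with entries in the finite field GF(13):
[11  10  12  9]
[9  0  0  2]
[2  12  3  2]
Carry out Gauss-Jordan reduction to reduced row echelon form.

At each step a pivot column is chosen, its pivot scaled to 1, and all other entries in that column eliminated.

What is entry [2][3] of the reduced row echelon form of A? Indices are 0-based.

M[2][3] = 4

[1] R0 /= 11  ⇒  (1, 8, 7, 2)
     R1 -= 9·R0  ⇒  (0, 6, 2, 10)
     R2 -= 2·R0  ⇒  (0, 9, 2, 11)
[2] R1 /= 6  ⇒  (0, 1, 9, 6)
     R0 -= 8·R1  ⇒  (1, 0, 0, 6)
     R2 -= 9·R1  ⇒  (0, 0, 12, 9)
[3] R2 /= 12  ⇒  (0, 0, 1, 4)
     R1 -= 9·R2  ⇒  (0, 1, 0, 9)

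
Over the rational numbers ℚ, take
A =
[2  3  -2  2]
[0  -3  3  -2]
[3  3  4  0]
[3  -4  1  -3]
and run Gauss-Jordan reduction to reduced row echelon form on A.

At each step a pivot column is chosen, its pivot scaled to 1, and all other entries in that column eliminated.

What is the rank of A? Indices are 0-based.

rank = 4

[1] R0 /= 2  ⇒  (1, 3/2, -1, 1)
     R2 -= 3·R0  ⇒  (0, -3/2, 7, -3)
     R3 -= 3·R0  ⇒  (0, -17/2, 4, -6)
[2] R1 /= -3  ⇒  (0, 1, -1, 2/3)
     R0 -= 3/2·R1  ⇒  (1, 0, 1/2, 0)
     R2 -= -3/2·R1  ⇒  (0, 0, 11/2, -2)
     R3 -= -17/2·R1  ⇒  (0, 0, -9/2, -1/3)
[3] R2 /= 11/2  ⇒  (0, 0, 1, -4/11)
     R0 -= 1/2·R2  ⇒  (1, 0, 0, 2/11)
     R1 -= -1·R2  ⇒  (0, 1, 0, 10/33)
     R3 -= -9/2·R2  ⇒  (0, 0, 0, -65/33)
[4] R3 /= -65/33  ⇒  (0, 0, 0, 1)
     R0 -= 2/11·R3  ⇒  (1, 0, 0, 0)
     R1 -= 10/33·R3  ⇒  (0, 1, 0, 0)
     R2 -= -4/11·R3  ⇒  (0, 0, 1, 0)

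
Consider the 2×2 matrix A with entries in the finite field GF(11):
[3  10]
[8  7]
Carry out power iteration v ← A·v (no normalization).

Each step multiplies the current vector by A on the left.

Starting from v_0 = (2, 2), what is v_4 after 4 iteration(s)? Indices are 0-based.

v_4 = (4, 1)

v_0 = (2, 2).
v_1 = A·v_0 = (4, 8).
v_2 = A·v_1 = (4, 0).
v_3 = A·v_2 = (1, 10).
v_4 = A·v_3 = (4, 1).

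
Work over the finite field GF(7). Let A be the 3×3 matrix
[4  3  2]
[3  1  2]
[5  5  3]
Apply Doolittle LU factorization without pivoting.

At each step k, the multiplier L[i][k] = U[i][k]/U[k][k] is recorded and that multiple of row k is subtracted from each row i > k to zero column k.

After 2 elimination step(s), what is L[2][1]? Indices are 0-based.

Step 1: pivot at (0,0) is 4.
  row1 ← row1 − (6)·row0  ⇒  L[1][0]=6, U row1=(0, 4, 4)
  row2 ← row2 − (3)·row0  ⇒  L[2][0]=3, U row2=(0, 3, 4)
Step 2: pivot at (1,1) is 4.
  row2 ← row2 − (6)·row1  ⇒  L[2][1]=6, U row2=(0, 0, 1)

L[2][1] = 6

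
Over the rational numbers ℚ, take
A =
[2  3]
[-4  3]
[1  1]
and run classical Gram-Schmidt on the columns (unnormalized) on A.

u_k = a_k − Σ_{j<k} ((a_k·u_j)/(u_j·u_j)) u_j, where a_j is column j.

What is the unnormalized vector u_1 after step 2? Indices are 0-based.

u_1 = (73/21, 43/21, 26/21)

Step 1: u_0 = a_0 = (2, -4, 1).
Step 2: u_1 = a_1 − (-5/21)·u_0 = (73/21, 43/21, 26/21).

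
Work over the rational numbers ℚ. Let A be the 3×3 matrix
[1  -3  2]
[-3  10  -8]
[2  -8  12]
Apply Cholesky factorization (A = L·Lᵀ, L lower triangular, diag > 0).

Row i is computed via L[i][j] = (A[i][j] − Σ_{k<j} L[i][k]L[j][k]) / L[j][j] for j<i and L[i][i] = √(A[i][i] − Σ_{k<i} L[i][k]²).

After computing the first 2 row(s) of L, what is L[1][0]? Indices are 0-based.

L[1][0] = -3

Step 1: L[0][0] = √(1) = 1.
  L[1][0] = (-3) / L[0][0] = -3.
Step 2: L[1][1] = √(1) = 1.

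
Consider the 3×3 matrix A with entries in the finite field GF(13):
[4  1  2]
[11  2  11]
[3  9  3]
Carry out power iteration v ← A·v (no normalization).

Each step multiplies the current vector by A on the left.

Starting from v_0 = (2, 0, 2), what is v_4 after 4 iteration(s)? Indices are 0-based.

v_0 = (2, 0, 2).
v_1 = A·v_0 = (12, 5, 12).
v_2 = A·v_1 = (12, 1, 0).
v_3 = A·v_2 = (10, 4, 6).
v_4 = A·v_3 = (4, 2, 6).

v_4 = (4, 2, 6)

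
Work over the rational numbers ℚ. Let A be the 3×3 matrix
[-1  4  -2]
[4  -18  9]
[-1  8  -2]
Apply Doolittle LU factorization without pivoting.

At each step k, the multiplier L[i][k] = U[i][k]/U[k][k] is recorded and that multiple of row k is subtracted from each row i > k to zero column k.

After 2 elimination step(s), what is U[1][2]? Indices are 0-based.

[col 0] pivot -1
  R1 -= -4*R0 → (0, -2, 1)  (L[1][0] := -4)
  R2 -= 1*R0 → (0, 4, 0)  (L[2][0] := 1)
[col 1] pivot -2
  R2 -= -2*R1 → (0, 0, 2)  (L[2][1] := -2)

U[1][2] = 1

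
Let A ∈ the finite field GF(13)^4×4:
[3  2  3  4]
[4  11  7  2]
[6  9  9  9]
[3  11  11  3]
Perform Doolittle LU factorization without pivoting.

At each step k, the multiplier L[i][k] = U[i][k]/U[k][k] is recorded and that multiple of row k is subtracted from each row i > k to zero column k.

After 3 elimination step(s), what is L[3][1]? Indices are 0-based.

L[3][1] = 12

k=0: U[0][0]=3
  eliminate (1,0): mult=10, new row 1: (0, 4, 3, 1); set L[1][0]=10
  eliminate (2,0): mult=2, new row 2: (0, 5, 3, 1); set L[2][0]=2
  eliminate (3,0): mult=1, new row 3: (0, 9, 8, 12); set L[3][0]=1
k=1: U[1][1]=4
  eliminate (2,1): mult=11, new row 2: (0, 0, 9, 3); set L[2][1]=11
  eliminate (3,1): mult=12, new row 3: (0, 0, 11, 0); set L[3][1]=12
k=2: U[2][2]=9
  eliminate (3,2): mult=7, new row 3: (0, 0, 0, 5); set L[3][2]=7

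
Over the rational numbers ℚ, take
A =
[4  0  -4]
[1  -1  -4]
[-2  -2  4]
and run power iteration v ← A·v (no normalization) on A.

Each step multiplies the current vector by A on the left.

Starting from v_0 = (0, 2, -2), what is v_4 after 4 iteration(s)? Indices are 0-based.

v_0 = (0, 2, -2).
v_1 = A·v_0 = (8, 6, -12).
v_2 = A·v_1 = (80, 50, -76).
v_3 = A·v_2 = (624, 334, -564).
v_4 = A·v_3 = (4752, 2546, -4172).

v_4 = (4752, 2546, -4172)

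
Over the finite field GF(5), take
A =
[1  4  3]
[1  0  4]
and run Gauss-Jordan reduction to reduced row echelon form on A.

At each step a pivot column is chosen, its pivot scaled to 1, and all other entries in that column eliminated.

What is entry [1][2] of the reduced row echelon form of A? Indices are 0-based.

M[1][2] = 1

[1] R0 /= 1  ⇒  (1, 4, 3)
     R1 -= 1·R0  ⇒  (0, 1, 1)
[2] R1 /= 1  ⇒  (0, 1, 1)
     R0 -= 4·R1  ⇒  (1, 0, 4)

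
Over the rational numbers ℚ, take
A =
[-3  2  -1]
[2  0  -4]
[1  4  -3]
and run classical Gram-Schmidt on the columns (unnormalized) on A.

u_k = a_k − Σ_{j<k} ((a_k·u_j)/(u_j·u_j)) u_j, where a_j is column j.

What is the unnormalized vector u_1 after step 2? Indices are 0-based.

u_1 = (11/7, 2/7, 29/7)

Step 1: u_0 = a_0 = (-3, 2, 1).
Step 2: u_1 = a_1 − (-1/7)·u_0 = (11/7, 2/7, 29/7).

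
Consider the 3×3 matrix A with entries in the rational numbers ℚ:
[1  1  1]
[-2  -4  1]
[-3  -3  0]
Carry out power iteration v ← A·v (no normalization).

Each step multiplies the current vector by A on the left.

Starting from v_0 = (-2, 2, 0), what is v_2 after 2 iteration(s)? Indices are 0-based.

v_0 = (-2, 2, 0).
v_1 = A·v_0 = (0, -4, 0).
v_2 = A·v_1 = (-4, 16, 12).

v_2 = (-4, 16, 12)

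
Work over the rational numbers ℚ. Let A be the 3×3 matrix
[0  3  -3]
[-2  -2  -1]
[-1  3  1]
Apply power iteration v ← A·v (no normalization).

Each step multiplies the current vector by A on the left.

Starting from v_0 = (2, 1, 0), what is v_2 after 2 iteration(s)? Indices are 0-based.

v_0 = (2, 1, 0).
v_1 = A·v_0 = (3, -6, 1).
v_2 = A·v_1 = (-21, 5, -20).

v_2 = (-21, 5, -20)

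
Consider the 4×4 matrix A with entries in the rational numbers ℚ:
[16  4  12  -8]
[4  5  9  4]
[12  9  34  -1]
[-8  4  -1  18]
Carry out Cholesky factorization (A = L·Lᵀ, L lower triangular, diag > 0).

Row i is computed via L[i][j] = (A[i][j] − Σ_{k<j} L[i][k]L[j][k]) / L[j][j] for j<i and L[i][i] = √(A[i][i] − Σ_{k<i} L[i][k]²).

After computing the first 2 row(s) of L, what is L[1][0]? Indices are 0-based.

L[1][0] = 1

Step 1: L[0][0] = √(16) = 4.
  L[1][0] = (4) / L[0][0] = 1.
Step 2: L[1][1] = √(4) = 2.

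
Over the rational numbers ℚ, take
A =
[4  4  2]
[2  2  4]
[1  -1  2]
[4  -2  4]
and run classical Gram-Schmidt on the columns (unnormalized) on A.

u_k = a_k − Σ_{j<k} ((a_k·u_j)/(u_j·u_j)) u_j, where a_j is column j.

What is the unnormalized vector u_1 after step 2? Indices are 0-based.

Step 1: u_0 = a_0 = (4, 2, 1, 4).
Step 2: u_1 = a_1 − (11/37)·u_0 = (104/37, 52/37, -48/37, -118/37).

u_1 = (104/37, 52/37, -48/37, -118/37)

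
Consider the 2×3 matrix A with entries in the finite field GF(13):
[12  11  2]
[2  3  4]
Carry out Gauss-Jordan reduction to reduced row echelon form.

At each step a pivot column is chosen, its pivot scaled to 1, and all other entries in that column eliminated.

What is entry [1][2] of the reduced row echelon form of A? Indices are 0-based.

M[1][2] = 5

step 1: normalize row 0 (÷12) = (1, 2, 11)
  row 1: subtract 2×row0 = (0, 12, 8)
step 2: normalize row 1 (÷12) = (0, 1, 5)
  row 0: subtract 2×row1 = (1, 0, 1)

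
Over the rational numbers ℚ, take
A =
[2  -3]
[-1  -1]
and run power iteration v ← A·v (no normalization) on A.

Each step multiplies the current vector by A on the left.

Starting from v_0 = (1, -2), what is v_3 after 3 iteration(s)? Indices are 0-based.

v_0 = (1, -2).
v_1 = A·v_0 = (8, 1).
v_2 = A·v_1 = (13, -9).
v_3 = A·v_2 = (53, -4).

v_3 = (53, -4)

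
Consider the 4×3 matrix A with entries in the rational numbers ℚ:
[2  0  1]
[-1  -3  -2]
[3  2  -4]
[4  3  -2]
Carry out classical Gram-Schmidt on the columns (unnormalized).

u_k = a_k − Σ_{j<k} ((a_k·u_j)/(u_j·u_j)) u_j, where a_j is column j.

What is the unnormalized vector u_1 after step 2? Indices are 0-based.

Step 1: u_0 = a_0 = (2, -1, 3, 4).
Step 2: u_1 = a_1 − (7/10)·u_0 = (-7/5, -23/10, -1/10, 1/5).

u_1 = (-7/5, -23/10, -1/10, 1/5)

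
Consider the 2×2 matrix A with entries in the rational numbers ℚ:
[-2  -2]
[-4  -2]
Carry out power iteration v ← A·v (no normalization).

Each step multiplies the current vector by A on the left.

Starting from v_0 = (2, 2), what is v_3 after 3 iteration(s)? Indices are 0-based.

v_0 = (2, 2).
v_1 = A·v_0 = (-8, -12).
v_2 = A·v_1 = (40, 56).
v_3 = A·v_2 = (-192, -272).

v_3 = (-192, -272)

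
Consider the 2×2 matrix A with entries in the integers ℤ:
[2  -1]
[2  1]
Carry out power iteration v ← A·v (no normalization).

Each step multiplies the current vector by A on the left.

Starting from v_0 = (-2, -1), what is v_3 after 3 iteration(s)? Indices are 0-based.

v_3 = (9, -13)

v_0 = (-2, -1).
v_1 = A·v_0 = (-3, -5).
v_2 = A·v_1 = (-1, -11).
v_3 = A·v_2 = (9, -13).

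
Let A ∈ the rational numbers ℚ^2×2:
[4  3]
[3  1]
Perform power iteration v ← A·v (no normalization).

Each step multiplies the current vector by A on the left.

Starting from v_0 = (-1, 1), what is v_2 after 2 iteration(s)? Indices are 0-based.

v_0 = (-1, 1).
v_1 = A·v_0 = (-1, -2).
v_2 = A·v_1 = (-10, -5).

v_2 = (-10, -5)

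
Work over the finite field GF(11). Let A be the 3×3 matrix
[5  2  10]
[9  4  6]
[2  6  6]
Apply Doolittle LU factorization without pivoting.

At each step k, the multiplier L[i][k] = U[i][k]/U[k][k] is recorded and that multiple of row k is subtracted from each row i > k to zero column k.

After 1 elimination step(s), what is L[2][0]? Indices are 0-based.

[col 0] pivot 5
  R1 -= 4*R0 → (0, 7, 10)  (L[1][0] := 4)
  R2 -= 7*R0 → (0, 3, 2)  (L[2][0] := 7)

L[2][0] = 7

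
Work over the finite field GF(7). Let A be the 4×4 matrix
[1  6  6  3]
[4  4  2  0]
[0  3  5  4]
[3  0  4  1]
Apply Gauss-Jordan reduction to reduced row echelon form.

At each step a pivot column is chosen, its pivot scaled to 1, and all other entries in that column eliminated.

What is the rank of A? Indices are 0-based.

step 1: normalize row 0 (÷1) = (1, 6, 6, 3)
  row 1: subtract 4×row0 = (0, 1, 6, 2)
  row 3: subtract 3×row0 = (0, 3, 0, 6)
step 2: normalize row 1 (÷1) = (0, 1, 6, 2)
  row 0: subtract 6×row1 = (1, 0, 5, 5)
  row 2: subtract 3×row1 = (0, 0, 1, 5)
  row 3: subtract 3×row1 = (0, 0, 3, 0)
step 3: normalize row 2 (÷1) = (0, 0, 1, 5)
  row 0: subtract 5×row2 = (1, 0, 0, 1)
  row 1: subtract 6×row2 = (0, 1, 0, 0)
  row 3: subtract 3×row2 = (0, 0, 0, 6)
step 4: normalize row 3 (÷6) = (0, 0, 0, 1)
  row 0: subtract 1×row3 = (1, 0, 0, 0)
  row 2: subtract 5×row3 = (0, 0, 1, 0)

rank = 4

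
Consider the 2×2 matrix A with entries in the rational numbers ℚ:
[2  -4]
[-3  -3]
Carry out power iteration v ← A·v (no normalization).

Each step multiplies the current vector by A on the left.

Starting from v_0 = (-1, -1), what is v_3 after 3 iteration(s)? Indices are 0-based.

v_0 = (-1, -1).
v_1 = A·v_0 = (2, 6).
v_2 = A·v_1 = (-20, -24).
v_3 = A·v_2 = (56, 132).

v_3 = (56, 132)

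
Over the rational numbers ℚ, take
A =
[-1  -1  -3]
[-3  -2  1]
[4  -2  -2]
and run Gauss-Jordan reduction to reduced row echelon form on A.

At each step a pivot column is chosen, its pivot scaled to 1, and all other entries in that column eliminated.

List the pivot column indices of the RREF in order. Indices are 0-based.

pivot columns: 0, 1, 2

pivot(0,0)=-1: scale R0 → (1, 1, 3)
  clear (1,0): R1 −= (-3)R0 → (0, 1, 10)
  clear (2,0): R2 −= (4)R0 → (0, -6, -14)
pivot(1,1)=1: scale R1 → (0, 1, 10)
  clear (0,1): R0 −= (1)R1 → (1, 0, -7)
  clear (2,1): R2 −= (-6)R1 → (0, 0, 46)
pivot(2,2)=46: scale R2 → (0, 0, 1)
  clear (0,2): R0 −= (-7)R2 → (1, 0, 0)
  clear (1,2): R1 −= (10)R2 → (0, 1, 0)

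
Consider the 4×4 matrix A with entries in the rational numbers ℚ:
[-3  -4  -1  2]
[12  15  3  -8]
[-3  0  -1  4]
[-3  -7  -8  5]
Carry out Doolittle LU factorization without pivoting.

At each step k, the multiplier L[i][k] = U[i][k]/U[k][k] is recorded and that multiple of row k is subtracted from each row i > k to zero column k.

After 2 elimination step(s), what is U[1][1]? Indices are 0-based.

U[1][1] = -1

[col 0] pivot -3
  R1 -= -4*R0 → (0, -1, -1, 0)  (L[1][0] := -4)
  R2 -= 1*R0 → (0, 4, 0, 2)  (L[2][0] := 1)
  R3 -= 1*R0 → (0, -3, -7, 3)  (L[3][0] := 1)
[col 1] pivot -1
  R2 -= -4*R1 → (0, 0, -4, 2)  (L[2][1] := -4)
  R3 -= 3*R1 → (0, 0, -4, 3)  (L[3][1] := 3)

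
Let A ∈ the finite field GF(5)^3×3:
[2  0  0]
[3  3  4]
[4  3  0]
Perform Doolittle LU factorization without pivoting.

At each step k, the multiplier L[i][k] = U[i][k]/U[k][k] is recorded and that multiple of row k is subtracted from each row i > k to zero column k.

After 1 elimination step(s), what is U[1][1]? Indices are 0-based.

[col 0] pivot 2
  R1 -= 4*R0 → (0, 3, 4)  (L[1][0] := 4)
  R2 -= 2*R0 → (0, 3, 0)  (L[2][0] := 2)

U[1][1] = 3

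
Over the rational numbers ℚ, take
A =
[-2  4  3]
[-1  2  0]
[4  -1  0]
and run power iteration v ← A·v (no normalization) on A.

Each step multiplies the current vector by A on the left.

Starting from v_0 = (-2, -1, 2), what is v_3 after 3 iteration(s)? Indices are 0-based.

v_3 = (114, 21, -126)

v_0 = (-2, -1, 2).
v_1 = A·v_0 = (6, 0, -7).
v_2 = A·v_1 = (-33, -6, 24).
v_3 = A·v_2 = (114, 21, -126).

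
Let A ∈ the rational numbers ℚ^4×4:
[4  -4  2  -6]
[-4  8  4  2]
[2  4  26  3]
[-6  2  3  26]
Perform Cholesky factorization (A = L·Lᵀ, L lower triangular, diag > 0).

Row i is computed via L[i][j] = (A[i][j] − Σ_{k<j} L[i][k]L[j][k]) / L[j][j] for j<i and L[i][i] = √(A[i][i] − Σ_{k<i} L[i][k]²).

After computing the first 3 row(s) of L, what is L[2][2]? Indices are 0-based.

L[2][2] = 4

Step 1: L[0][0] = √(4) = 2.
  L[1][0] = (-4) / L[0][0] = -2.
Step 2: L[1][1] = √(4) = 2.
  L[2][0] = (2) / L[0][0] = 1.
  L[2][1] = (6) / L[1][1] = 3.
Step 3: L[2][2] = √(16) = 4.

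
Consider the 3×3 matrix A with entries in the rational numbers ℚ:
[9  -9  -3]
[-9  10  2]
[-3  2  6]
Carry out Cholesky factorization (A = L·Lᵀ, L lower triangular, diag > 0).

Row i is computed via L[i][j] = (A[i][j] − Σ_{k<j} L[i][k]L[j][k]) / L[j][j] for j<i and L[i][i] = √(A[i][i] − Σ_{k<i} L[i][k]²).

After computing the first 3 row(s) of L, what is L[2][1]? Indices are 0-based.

L[2][1] = -1

Step 1: L[0][0] = √(9) = 3.
  L[1][0] = (-9) / L[0][0] = -3.
Step 2: L[1][1] = √(1) = 1.
  L[2][0] = (-3) / L[0][0] = -1.
  L[2][1] = (-1) / L[1][1] = -1.
Step 3: L[2][2] = √(4) = 2.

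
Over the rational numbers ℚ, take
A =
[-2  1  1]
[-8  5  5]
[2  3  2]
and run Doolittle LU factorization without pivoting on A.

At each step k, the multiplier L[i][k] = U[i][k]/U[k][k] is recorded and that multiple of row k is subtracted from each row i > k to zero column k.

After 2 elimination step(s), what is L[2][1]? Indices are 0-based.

L[2][1] = 4

k=0: U[0][0]=-2
  eliminate (1,0): mult=4, new row 1: (0, 1, 1); set L[1][0]=4
  eliminate (2,0): mult=-1, new row 2: (0, 4, 3); set L[2][0]=-1
k=1: U[1][1]=1
  eliminate (2,1): mult=4, new row 2: (0, 0, -1); set L[2][1]=4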